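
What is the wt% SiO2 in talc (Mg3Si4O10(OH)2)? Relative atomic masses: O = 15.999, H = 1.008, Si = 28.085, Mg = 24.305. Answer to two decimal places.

M(Mg3Si4O10(OH)2) = 379.259 g/mol; M(SiO2) = 60.083 g/mol.
Moles SiO2 per formula unit = 4 Si ÷ 1 = 4.0000.
SiO2 fraction = (4.0000 × 60.083) / 379.259 = 240.332/379.259 = 0.6337.

63.37 wt%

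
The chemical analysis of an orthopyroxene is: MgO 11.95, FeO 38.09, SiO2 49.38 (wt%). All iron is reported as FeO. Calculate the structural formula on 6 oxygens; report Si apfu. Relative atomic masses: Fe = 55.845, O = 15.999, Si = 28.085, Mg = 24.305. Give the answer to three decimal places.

11.95 wt% MgO ÷ 40.304 g/mol = 0.29650 mol, giving 0.29650 Mg and 0.29650 O.
38.09 wt% FeO ÷ 71.844 g/mol = 0.53018 mol, giving 0.53018 Fe and 0.53018 O.
49.38 wt% SiO2 ÷ 60.083 g/mol = 0.82186 mol, giving 0.82186 Si and 1.64372 O.
Oxygen sums to 2.47040; scaling by 6/2.47040 = 2.42876 puts the formula on 6 O.
Si: 0.82186 × 2.42876 = 1.996 atoms per formula unit.

1.996 Si apfu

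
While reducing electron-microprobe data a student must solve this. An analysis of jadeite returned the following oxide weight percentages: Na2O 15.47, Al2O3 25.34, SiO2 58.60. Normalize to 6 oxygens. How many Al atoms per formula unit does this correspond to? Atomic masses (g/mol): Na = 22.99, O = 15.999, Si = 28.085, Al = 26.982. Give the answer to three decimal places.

1.012 Al apfu

15.47 wt% Na2O ÷ 61.979 g/mol = 0.24960 mol, giving 0.49920 Na and 0.24960 O.
25.34 wt% Al2O3 ÷ 101.961 g/mol = 0.24853 mol, giving 0.49706 Al and 0.74559 O.
58.60 wt% SiO2 ÷ 60.083 g/mol = 0.97532 mol, giving 0.97532 Si and 1.95064 O.
Oxygen sums to 2.94583; scaling by 6/2.94583 = 2.03678 puts the formula on 6 O.
Al: 0.49706 × 2.03678 = 1.012 atoms per formula unit.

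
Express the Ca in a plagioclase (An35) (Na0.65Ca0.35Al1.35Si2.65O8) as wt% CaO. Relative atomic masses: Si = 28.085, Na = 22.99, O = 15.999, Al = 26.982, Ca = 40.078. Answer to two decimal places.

7.33 wt%

M(Na0.65Ca0.35Al1.35Si2.65O8) = 267.814 g/mol; M(CaO) = 56.077 g/mol.
Moles CaO per formula unit = 0.35 Ca ÷ 1 = 0.3500.
CaO fraction = (0.3500 × 56.077) / 267.814 = 19.627/267.814 = 0.0733.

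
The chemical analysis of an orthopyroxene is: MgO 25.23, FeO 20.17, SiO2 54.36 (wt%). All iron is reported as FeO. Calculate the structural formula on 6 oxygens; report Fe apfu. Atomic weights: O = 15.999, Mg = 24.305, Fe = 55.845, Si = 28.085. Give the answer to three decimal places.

0.620 Fe apfu

MgO: 25.23/40.304 = 0.62599 mol → 0.62599 mol Mg, 0.62599 mol O.
FeO: 20.17/71.844 = 0.28075 mol → 0.28075 mol Fe, 0.28075 mol O.
SiO2: 54.36/60.083 = 0.90475 mol → 0.90475 mol Si, 1.80950 mol O.
Total oxygen = 2.71624 mol. Normalization factor = 6/2.71624 = 2.20894.
Fe per 6 O = 0.28075 × 2.20894 = 0.620.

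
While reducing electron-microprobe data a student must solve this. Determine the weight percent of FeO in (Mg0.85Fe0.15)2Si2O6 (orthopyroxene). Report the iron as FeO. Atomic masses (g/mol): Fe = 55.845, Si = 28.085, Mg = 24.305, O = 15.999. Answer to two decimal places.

10.25 wt%

M((Mg0.85Fe0.15)2Si2O6) = 210.236 g/mol; M(FeO) = 71.844 g/mol.
Moles FeO per formula unit = 0.30 Fe ÷ 1 = 0.3000.
FeO fraction = (0.3000 × 71.844) / 210.236 = 21.553/210.236 = 0.1025.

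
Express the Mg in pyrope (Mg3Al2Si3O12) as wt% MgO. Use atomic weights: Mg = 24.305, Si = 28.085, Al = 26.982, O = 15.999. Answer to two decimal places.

29.99 wt%

Formula mass = 403.122 g/mol.
3 Mg → 3.0000 mol MgO per formula unit; M(MgO) = 40.304, so MgO mass = 120.912 g.
120.912/403.122 × 100 = 29.99 wt%.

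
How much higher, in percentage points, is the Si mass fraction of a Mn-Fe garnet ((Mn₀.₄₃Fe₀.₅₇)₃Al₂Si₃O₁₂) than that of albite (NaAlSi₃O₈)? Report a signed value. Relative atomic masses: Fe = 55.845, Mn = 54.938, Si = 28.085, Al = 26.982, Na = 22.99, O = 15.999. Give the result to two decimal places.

Si in (Mn₀.₄₃Fe₀.₅₇)₃Al₂Si₃O₁₂: molar mass 496.572 g/mol; 3×28.085 = 84.255 g → 16.97 wt%.
Si in NaAlSi₃O₈: molar mass 262.219 g/mol; 3×28.085 = 84.255 g → 32.13 wt%.
Difference = 16.97 − 32.13 = -15.16 percentage points.

-15.16 percentage points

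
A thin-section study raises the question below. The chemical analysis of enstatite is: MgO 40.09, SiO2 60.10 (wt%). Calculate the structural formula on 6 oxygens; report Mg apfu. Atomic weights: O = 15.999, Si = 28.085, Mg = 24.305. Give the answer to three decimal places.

40.09 wt% MgO ÷ 40.304 g/mol = 0.99469 mol, giving 0.99469 Mg and 0.99469 O.
60.10 wt% SiO2 ÷ 60.083 g/mol = 1.00028 mol, giving 1.00028 Si and 2.00056 O.
Oxygen sums to 2.99525; scaling by 6/2.99525 = 2.00317 puts the formula on 6 O.
Mg: 0.99469 × 2.00317 = 1.993 atoms per formula unit.

1.993 Mg apfu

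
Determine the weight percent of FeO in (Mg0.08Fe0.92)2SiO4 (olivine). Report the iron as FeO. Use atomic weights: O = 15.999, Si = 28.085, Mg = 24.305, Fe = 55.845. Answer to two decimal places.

66.52 wt%

M((Mg0.08Fe0.92)2SiO4) = 198.725 g/mol; M(FeO) = 71.844 g/mol.
Moles FeO per formula unit = 1.84 Fe ÷ 1 = 1.8400.
FeO fraction = (1.8400 × 71.844) / 198.725 = 132.193/198.725 = 0.6652.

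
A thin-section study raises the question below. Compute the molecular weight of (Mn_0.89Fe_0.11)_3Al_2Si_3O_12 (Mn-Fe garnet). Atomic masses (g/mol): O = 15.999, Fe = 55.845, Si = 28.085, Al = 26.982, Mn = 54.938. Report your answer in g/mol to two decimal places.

495.32 g/mol

The formula mass is the sum 2.67×54.938 + 0.33×55.845 + 2×26.982 + 3×28.085 + 12×15.999.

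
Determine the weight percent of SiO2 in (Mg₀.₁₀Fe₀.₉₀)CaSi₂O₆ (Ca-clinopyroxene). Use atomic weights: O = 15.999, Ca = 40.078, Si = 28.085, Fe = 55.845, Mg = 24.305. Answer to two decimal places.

M((Mg₀.₁₀Fe₀.₉₀)CaSi₂O₆) = 244.933 g/mol; M(SiO2) = 60.083 g/mol.
Moles SiO2 per formula unit = 2 Si ÷ 1 = 2.0000.
SiO2 fraction = (2.0000 × 60.083) / 244.933 = 120.166/244.933 = 0.4906.

49.06 wt%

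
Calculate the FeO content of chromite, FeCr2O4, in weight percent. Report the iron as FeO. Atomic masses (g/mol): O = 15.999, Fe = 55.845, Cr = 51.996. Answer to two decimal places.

M(FeCr2O4) = 223.833 g/mol; M(FeO) = 71.844 g/mol.
Moles FeO per formula unit = 1 Fe ÷ 1 = 1.0000.
FeO fraction = (1.0000 × 71.844) / 223.833 = 71.844/223.833 = 0.3210.

32.10 wt%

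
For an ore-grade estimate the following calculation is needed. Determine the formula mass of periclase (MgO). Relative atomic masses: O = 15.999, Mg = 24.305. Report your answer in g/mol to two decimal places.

The formula mass is the sum 1*24.305 + 1*15.999.

40.30 g/mol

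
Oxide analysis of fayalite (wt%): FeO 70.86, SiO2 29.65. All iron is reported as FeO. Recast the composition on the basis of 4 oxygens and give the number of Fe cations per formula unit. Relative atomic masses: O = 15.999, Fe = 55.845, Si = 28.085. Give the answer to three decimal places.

FeO: 70.86/71.844 = 0.98630 mol → 0.98630 mol Fe, 0.98630 mol O.
SiO2: 29.65/60.083 = 0.49348 mol → 0.49348 mol Si, 0.98696 mol O.
Total oxygen = 1.97326 mol. Normalization factor = 4/1.97326 = 2.02710.
Fe per 4 O = 0.98630 × 2.02710 = 1.999.

1.999 Fe apfu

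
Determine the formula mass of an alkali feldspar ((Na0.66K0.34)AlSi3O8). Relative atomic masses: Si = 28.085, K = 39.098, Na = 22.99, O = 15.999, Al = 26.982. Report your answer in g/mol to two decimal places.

Na: 0.66 × 22.99 = 15.1734
K: 0.34 × 39.098 = 13.2933
Al: 1 × 26.982 = 26.9820
Si: 3 × 28.085 = 84.2550
O: 8 × 15.999 = 127.9920
Summing the contributions gives the formula mass.

267.70 g/mol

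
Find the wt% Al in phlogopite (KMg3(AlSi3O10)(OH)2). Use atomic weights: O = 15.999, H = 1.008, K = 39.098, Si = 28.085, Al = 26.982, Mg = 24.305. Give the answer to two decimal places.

6.47 weight percent

M(KMg3(AlSi3O10)(OH)2) = 417.254 g/mol.
Al contributes 1 × 26.982 = 26.982 g per mole.
26.982/417.254 = 0.0647 → 6.47%.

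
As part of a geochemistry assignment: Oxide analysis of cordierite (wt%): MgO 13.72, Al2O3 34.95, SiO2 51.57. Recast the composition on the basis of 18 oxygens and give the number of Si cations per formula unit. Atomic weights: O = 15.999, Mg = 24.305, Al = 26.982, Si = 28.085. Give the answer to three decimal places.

13.72 wt% MgO ÷ 40.304 g/mol = 0.34041 mol, giving 0.34041 Mg and 0.34041 O.
34.95 wt% Al2O3 ÷ 101.961 g/mol = 0.34278 mol, giving 0.68556 Al and 1.02834 O.
51.57 wt% SiO2 ÷ 60.083 g/mol = 0.85831 mol, giving 0.85831 Si and 1.71662 O.
Oxygen sums to 3.08537; scaling by 18/3.08537 = 5.83398 puts the formula on 18 O.
Si: 0.85831 × 5.83398 = 5.007 atoms per formula unit.

5.007 Si apfu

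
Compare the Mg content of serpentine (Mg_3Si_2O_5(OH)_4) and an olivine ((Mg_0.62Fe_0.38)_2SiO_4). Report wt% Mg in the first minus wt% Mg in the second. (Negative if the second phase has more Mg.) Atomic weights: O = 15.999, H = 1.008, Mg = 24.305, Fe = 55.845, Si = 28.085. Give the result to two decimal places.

8.01 percentage points

Mg in Mg_3Si_2O_5(OH)_4: molar mass 277.108 g/mol; 3×24.305 = 72.915 g → 26.31 wt%.
Mg in (Mg_0.62Fe_0.38)_2SiO_4: molar mass 164.661 g/mol; 1.24×24.305 = 30.138 g → 18.30 wt%.
Difference = 26.31 − 18.30 = 8.01 percentage points.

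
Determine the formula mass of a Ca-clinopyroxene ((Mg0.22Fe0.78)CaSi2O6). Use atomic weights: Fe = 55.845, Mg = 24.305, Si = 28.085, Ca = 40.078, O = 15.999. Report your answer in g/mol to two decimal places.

241.15 g/mol

The formula mass is the sum 0.22(24.305) + 0.78(55.845) + 1(40.078) + 2(28.085) + 6(15.999).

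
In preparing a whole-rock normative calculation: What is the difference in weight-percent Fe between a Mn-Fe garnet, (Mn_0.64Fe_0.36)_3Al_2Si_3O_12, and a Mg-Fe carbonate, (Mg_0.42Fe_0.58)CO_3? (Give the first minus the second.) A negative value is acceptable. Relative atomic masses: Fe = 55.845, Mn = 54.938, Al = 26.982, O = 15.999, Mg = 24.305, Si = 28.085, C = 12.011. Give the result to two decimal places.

M((Mn_0.64Fe_0.36)_3Al_2Si_3O_12) = 496.001 g/mol, so wt% Fe = 60.313/496.001 × 100 = 12.16%.
M((Mg_0.42Fe_0.58)CO_3) = 102.606 g/mol, so wt% Fe = 32.390/102.606 × 100 = 31.57%.
12.16 − 31.57 = -19.41 pp.

-19.41 percentage points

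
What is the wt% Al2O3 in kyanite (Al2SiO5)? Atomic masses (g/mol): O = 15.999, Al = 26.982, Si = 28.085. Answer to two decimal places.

M(Al2SiO5) = 162.044 g/mol; M(Al2O3) = 101.961 g/mol.
Moles Al2O3 per formula unit = 2 Al ÷ 2 = 1.0000.
Al2O3 fraction = (1.0000 × 101.961) / 162.044 = 101.961/162.044 = 0.6292.

62.92 wt%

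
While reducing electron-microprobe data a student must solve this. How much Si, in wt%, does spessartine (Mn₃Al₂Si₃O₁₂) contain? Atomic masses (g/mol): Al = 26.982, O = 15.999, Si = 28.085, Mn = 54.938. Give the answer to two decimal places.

M(Mn₃Al₂Si₃O₁₂) = 495.021 g/mol.
Si contributes 3 × 28.085 = 84.255 g per mole.
84.255/495.021 = 0.1702 → 17.02%.

17.02 wt%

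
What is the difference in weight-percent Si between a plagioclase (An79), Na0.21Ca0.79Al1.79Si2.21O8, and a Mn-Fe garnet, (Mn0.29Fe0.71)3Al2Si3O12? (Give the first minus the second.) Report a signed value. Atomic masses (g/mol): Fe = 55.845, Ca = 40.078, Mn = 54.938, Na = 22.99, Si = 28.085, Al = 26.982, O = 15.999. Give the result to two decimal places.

First mineral: 62.068 g Si in 274.847 g formula = 22.58 wt% Si.
Second mineral: 84.255 g Si in 496.953 g formula = 16.95 wt% Si.
22.58% − 16.95% gives a difference of 5.63 percentage points.

5.63 percentage points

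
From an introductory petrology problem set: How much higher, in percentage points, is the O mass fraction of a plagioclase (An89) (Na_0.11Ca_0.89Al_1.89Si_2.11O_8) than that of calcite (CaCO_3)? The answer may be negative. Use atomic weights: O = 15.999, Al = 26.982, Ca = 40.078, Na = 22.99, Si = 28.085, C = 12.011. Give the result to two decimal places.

O in Na_0.11Ca_0.89Al_1.89Si_2.11O_8: molar mass 276.446 g/mol; 8×15.999 = 127.992 g → 46.30 wt%.
O in CaCO_3: molar mass 100.086 g/mol; 3×15.999 = 47.997 g → 47.96 wt%.
Difference = 46.30 − 47.96 = -1.66 percentage points.

-1.66 percentage points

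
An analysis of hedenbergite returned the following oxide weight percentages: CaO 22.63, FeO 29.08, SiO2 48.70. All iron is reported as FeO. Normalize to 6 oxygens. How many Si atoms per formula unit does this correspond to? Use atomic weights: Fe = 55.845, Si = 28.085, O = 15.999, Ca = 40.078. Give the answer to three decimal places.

2.002 Si apfu

22.63 wt% CaO ÷ 56.077 g/mol = 0.40355 mol, giving 0.40355 Ca and 0.40355 O.
29.08 wt% FeO ÷ 71.844 g/mol = 0.40477 mol, giving 0.40477 Fe and 0.40477 O.
48.70 wt% SiO2 ÷ 60.083 g/mol = 0.81055 mol, giving 0.81055 Si and 1.62110 O.
Oxygen sums to 2.42942; scaling by 6/2.42942 = 2.46973 puts the formula on 6 O.
Si: 0.81055 × 2.46973 = 2.002 atoms per formula unit.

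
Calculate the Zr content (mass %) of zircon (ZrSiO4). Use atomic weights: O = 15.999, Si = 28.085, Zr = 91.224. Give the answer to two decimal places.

49.77 mass %

Molar mass of ZrSiO4: 1×91.224 + 1×28.085 + 4×15.999 = 183.305 g/mol.
Mass of Zr per formula unit: 1 × 91.224 = 91.224 g.
Weight fraction Zr = 91.224 / 183.305 = 0.4977.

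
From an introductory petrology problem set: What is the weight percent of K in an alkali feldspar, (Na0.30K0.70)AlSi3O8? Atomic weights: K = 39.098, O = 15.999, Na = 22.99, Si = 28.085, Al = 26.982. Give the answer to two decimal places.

M((Na0.30K0.70)AlSi3O8) = 273.495 g/mol.
K contributes 0.70 × 39.098 = 27.369 g per mole.
27.369/273.495 = 0.1001 → 10.01%.

10.01 mass %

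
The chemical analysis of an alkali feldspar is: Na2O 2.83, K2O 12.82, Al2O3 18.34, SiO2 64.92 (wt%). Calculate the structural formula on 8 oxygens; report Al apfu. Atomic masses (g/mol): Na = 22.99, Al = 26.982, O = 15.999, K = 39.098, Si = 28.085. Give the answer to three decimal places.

Na2O: 2.83/61.979 = 0.04566 mol → 0.09132 mol Na, 0.04566 mol O.
K2O: 12.82/94.195 = 0.13610 mol → 0.27220 mol K, 0.13610 mol O.
Al2O3: 18.34/101.961 = 0.17987 mol → 0.35974 mol Al, 0.53961 mol O.
SiO2: 64.92/60.083 = 1.08051 mol → 1.08051 mol Si, 2.16102 mol O.
Total oxygen = 2.88239 mol. Normalization factor = 8/2.88239 = 2.77547.
Al per 8 O = 0.35974 × 2.77547 = 0.998.

0.998 Al apfu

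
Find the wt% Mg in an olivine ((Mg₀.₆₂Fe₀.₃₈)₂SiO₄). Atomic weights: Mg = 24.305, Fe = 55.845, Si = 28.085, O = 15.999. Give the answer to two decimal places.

18.30 weight percent

M((Mg₀.₆₂Fe₀.₃₈)₂SiO₄) = 164.661 g/mol.
Mg contributes 1.24 × 24.305 = 30.138 g per mole.
30.138/164.661 = 0.1830 → 18.30%.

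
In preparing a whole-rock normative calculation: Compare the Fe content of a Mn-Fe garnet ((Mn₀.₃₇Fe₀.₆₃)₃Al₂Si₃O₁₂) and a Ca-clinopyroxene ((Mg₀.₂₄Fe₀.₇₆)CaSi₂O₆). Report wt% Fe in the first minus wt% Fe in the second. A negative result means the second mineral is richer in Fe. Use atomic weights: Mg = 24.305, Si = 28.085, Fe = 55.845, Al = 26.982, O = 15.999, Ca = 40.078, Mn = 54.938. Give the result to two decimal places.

Fe in (Mn₀.₃₇Fe₀.₆₃)₃Al₂Si₃O₁₂: molar mass 496.735 g/mol; 1.89×55.845 = 105.547 g → 21.25 wt%.
Fe in (Mg₀.₂₄Fe₀.₇₆)CaSi₂O₆: molar mass 240.517 g/mol; 0.76×55.845 = 42.442 g → 17.65 wt%.
Difference = 21.25 − 17.65 = 3.60 percentage points.

3.60 percentage points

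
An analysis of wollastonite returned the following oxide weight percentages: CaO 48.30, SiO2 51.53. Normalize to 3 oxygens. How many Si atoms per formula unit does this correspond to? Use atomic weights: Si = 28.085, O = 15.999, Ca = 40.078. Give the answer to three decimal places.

0.999 Si apfu

CaO: 48.30/56.077 = 0.86132 mol → 0.86132 mol Ca, 0.86132 mol O.
SiO2: 51.53/60.083 = 0.85765 mol → 0.85765 mol Si, 1.71530 mol O.
Total oxygen = 2.57662 mol. Normalization factor = 3/2.57662 = 1.16432.
Si per 3 O = 0.85765 × 1.16432 = 0.999.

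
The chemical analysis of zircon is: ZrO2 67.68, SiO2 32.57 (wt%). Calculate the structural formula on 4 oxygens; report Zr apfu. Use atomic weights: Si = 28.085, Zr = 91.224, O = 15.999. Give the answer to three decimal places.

ZrO2: 67.68/123.222 = 0.54925 mol → 0.54925 mol Zr, 1.09850 mol O.
SiO2: 32.57/60.083 = 0.54208 mol → 0.54208 mol Si, 1.08416 mol O.
Total oxygen = 2.18266 mol. Normalization factor = 4/2.18266 = 1.83263.
Zr per 4 O = 0.54925 × 1.83263 = 1.007.

1.007 Zr apfu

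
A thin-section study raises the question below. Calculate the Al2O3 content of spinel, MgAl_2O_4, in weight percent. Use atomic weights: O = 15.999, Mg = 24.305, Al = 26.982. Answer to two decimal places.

Formula mass = 142.265 g/mol.
2 Al → 1.0000 mol Al2O3 per formula unit; M(Al2O3) = 101.961, so Al2O3 mass = 101.961 g.
101.961/142.265 × 100 = 71.67 wt%.

71.67 wt%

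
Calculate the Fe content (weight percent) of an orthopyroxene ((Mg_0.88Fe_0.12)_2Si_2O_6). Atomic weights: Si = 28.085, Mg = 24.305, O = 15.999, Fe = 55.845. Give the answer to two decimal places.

6.43 weight percent

Molar mass of (Mg_0.88Fe_0.12)_2Si_2O_6: 1.76·24.305 + 0.24·55.845 + 2·28.085 + 6·15.999 = 208.344 g/mol.
Mass of Fe per formula unit: 0.24 × 55.845 = 13.403 g.
Weight fraction Fe = 13.403 / 208.344 = 0.0643.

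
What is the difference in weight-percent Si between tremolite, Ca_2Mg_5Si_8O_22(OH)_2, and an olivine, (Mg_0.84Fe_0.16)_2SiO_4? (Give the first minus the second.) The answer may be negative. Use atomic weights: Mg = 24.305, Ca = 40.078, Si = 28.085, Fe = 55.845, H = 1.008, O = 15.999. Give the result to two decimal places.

9.03 percentage points

Si in Ca_2Mg_5Si_8O_22(OH)_2: molar mass 812.353 g/mol; 8×28.085 = 224.680 g → 27.66 wt%.
Si in (Mg_0.84Fe_0.16)_2SiO_4: molar mass 150.784 g/mol; 1×28.085 = 28.085 g → 18.63 wt%.
Difference = 27.66 − 18.63 = 9.03 percentage points.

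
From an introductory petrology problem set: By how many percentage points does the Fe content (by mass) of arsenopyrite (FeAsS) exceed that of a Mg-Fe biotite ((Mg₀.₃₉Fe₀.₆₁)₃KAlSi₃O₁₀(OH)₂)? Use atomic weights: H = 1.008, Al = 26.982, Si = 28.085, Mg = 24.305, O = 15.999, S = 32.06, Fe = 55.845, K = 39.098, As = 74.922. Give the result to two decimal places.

First mineral: 55.845 g Fe in 162.827 g formula = 34.30 wt% Fe.
Second mineral: 102.196 g Fe in 474.972 g formula = 21.52 wt% Fe.
34.30% − 21.52% gives a difference of 12.78 percentage points.

12.78 percentage points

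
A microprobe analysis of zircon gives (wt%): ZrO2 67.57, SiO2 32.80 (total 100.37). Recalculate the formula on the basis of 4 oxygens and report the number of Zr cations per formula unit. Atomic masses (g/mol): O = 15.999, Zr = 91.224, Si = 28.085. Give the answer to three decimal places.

1.002 Zr apfu

ZrO2 (M=123.222): mol = 0.54836; Zr = 0.54836, O = 1.09672.
SiO2 (M=60.083): mol = 0.54591; Si = 0.54591, O = 1.09182.
ΣO = 2.18854; factor = 4/ΣO = 1.82770.
Zr apfu = 0.54836 × 1.82770 = 1.002.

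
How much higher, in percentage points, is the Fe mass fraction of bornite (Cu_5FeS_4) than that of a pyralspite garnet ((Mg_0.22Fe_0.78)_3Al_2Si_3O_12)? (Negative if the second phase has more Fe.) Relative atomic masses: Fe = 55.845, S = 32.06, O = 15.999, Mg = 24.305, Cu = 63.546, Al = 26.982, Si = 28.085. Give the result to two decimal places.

-16.27 percentage points

M(Cu_5FeS_4) = 501.815 g/mol, so wt% Fe = 55.845/501.815 × 100 = 11.13%.
M((Mg_0.22Fe_0.78)_3Al_2Si_3O_12) = 476.926 g/mol, so wt% Fe = 130.677/476.926 × 100 = 27.40%.
11.13 − 27.40 = -16.27 pp.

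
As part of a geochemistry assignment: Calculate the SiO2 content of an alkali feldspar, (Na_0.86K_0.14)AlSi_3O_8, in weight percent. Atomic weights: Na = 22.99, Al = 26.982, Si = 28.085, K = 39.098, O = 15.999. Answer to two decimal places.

Molar mass of (Na_0.86K_0.14)AlSi_3O_8 = 0.86×22.99 + 0.14×39.098 + 1×26.982 + 3×28.085 + 8×15.999 = 264.474 g/mol.
Each formula unit contains 3 Si, equivalent to 3/1 = 3.0000 mol SiO2.
M(SiO2) = 1×28.085 + 2×15.999 = 60.083 g/mol.
Mass of SiO2 per formula unit = 3.0000 × 60.083 = 180.249 g.
SiO2 wt% = 180.249 / 264.474 × 100 = 68.15%.

68.15 wt%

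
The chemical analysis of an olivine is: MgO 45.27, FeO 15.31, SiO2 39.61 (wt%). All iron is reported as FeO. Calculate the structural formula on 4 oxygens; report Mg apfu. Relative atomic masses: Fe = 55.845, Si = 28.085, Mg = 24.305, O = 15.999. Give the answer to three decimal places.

1.692 Mg apfu

MgO: 45.27/40.304 = 1.12321 mol → 1.12321 mol Mg, 1.12321 mol O.
FeO: 15.31/71.844 = 0.21310 mol → 0.21310 mol Fe, 0.21310 mol O.
SiO2: 39.61/60.083 = 0.65925 mol → 0.65925 mol Si, 1.31850 mol O.
Total oxygen = 2.65481 mol. Normalization factor = 4/2.65481 = 1.50670.
Mg per 4 O = 1.12321 × 1.50670 = 1.692.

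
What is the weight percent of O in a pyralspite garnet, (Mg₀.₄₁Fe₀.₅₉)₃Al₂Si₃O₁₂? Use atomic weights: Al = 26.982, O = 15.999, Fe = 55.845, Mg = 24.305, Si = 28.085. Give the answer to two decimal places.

41.83 wt%

Molar mass of (Mg₀.₄₁Fe₀.₅₉)₃Al₂Si₃O₁₂: 1.23·24.305 + 1.77·55.845 + 2·26.982 + 3·28.085 + 12·15.999 = 458.948 g/mol.
Mass of O per formula unit: 12 × 15.999 = 191.988 g.
Weight fraction O = 191.988 / 458.948 = 0.4183.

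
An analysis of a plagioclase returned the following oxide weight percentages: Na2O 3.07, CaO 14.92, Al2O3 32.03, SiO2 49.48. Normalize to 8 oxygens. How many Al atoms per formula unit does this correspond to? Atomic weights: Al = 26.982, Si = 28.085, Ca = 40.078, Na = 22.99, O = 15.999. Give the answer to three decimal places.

Na2O: 3.07/61.979 = 0.04953 mol → 0.09906 mol Na, 0.04953 mol O.
CaO: 14.92/56.077 = 0.26606 mol → 0.26606 mol Ca, 0.26606 mol O.
Al2O3: 32.03/101.961 = 0.31414 mol → 0.62828 mol Al, 0.94242 mol O.
SiO2: 49.48/60.083 = 0.82353 mol → 0.82353 mol Si, 1.64706 mol O.
Total oxygen = 2.90507 mol. Normalization factor = 8/2.90507 = 2.75381.
Al per 8 O = 0.62828 × 2.75381 = 1.730.

1.730 Al apfu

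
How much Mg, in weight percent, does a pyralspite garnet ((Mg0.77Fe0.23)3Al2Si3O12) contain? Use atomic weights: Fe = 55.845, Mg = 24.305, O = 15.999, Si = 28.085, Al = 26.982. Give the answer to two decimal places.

Molar mass of (Mg0.77Fe0.23)3Al2Si3O12: 2.31·24.305 + 0.69·55.845 + 2·26.982 + 3·28.085 + 12·15.999 = 424.885 g/mol.
Mass of Mg per formula unit: 2.31 × 24.305 = 56.145 g.
Weight fraction Mg = 56.145 / 424.885 = 0.1321.

13.21 weight percent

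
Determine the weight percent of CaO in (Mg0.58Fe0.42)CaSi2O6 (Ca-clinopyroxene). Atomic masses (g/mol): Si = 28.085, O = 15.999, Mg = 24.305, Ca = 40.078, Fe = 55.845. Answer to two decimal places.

24.40 wt%

Formula mass = 229.794 g/mol.
1 Ca → 1.0000 mol CaO per formula unit; M(CaO) = 56.077, so CaO mass = 56.077 g.
56.077/229.794 × 100 = 24.40 wt%.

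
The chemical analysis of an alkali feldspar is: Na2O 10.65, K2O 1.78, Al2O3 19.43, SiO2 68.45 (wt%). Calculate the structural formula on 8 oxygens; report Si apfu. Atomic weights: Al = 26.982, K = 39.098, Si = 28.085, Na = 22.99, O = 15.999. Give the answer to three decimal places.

2.997 Si apfu

10.65 wt% Na2O ÷ 61.979 g/mol = 0.17183 mol, giving 0.34366 Na and 0.17183 O.
1.78 wt% K2O ÷ 94.195 g/mol = 0.01890 mol, giving 0.03780 K and 0.01890 O.
19.43 wt% Al2O3 ÷ 101.961 g/mol = 0.19056 mol, giving 0.38112 Al and 0.57168 O.
68.45 wt% SiO2 ÷ 60.083 g/mol = 1.13926 mol, giving 1.13926 Si and 2.27852 O.
Oxygen sums to 3.04093; scaling by 8/3.04093 = 2.63077 puts the formula on 8 O.
Si: 1.13926 × 2.63077 = 2.997 atoms per formula unit.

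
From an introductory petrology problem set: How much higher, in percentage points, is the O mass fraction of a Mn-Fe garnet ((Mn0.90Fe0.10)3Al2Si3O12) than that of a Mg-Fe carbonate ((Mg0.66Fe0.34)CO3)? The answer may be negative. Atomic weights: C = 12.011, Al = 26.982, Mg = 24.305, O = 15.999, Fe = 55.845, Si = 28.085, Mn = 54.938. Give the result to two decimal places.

-11.74 percentage points

O in (Mn0.90Fe0.10)3Al2Si3O12: molar mass 495.293 g/mol; 12×15.999 = 191.988 g → 38.76 wt%.
O in (Mg0.66Fe0.34)CO3: molar mass 95.037 g/mol; 3×15.999 = 47.997 g → 50.50 wt%.
Difference = 38.76 − 50.50 = -11.74 percentage points.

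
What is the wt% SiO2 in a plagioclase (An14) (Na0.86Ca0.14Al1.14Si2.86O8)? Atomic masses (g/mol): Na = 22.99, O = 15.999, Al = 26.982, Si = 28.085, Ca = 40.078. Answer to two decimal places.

64.98 wt%

Molar mass of Na0.86Ca0.14Al1.14Si2.86O8 = 0.86×22.99 + 0.14×40.078 + 1.14×26.982 + 2.86×28.085 + 8×15.999 = 264.457 g/mol.
Each formula unit contains 2.86 Si, equivalent to 2.86/1 = 2.8600 mol SiO2.
M(SiO2) = 1×28.085 + 2×15.999 = 60.083 g/mol.
Mass of SiO2 per formula unit = 2.8600 × 60.083 = 171.837 g.
SiO2 wt% = 171.837 / 264.457 × 100 = 64.98%.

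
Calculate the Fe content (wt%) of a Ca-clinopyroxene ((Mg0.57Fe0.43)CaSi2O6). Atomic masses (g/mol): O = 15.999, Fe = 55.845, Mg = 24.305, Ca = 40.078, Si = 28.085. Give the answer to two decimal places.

10.44 wt%

Molar mass of (Mg0.57Fe0.43)CaSi2O6: 0.57×24.305 + 0.43×55.845 + 1×40.078 + 2×28.085 + 6×15.999 = 230.109 g/mol.
Mass of Fe per formula unit: 0.43 × 55.845 = 24.013 g.
Weight fraction Fe = 24.013 / 230.109 = 0.1044.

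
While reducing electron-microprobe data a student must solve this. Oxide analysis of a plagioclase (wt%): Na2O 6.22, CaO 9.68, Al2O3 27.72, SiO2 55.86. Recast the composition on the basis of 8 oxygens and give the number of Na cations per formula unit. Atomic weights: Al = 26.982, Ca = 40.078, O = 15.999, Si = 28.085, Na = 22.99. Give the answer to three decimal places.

0.545 Na apfu

Na2O: 6.22/61.979 = 0.10036 mol → 0.20072 mol Na, 0.10036 mol O.
CaO: 9.68/56.077 = 0.17262 mol → 0.17262 mol Ca, 0.17262 mol O.
Al2O3: 27.72/101.961 = 0.27187 mol → 0.54374 mol Al, 0.81561 mol O.
SiO2: 55.86/60.083 = 0.92971 mol → 0.92971 mol Si, 1.85942 mol O.
Total oxygen = 2.94801 mol. Normalization factor = 8/2.94801 = 2.71370.
Na per 8 O = 0.20072 × 2.71370 = 0.545.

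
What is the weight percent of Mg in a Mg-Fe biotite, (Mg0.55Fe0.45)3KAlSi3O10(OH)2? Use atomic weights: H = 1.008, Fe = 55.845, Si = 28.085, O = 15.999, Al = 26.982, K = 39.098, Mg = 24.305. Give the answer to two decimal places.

M((Mg0.55Fe0.45)3KAlSi3O10(OH)2) = 459.833 g/mol.
Mg contributes 1.65 × 24.305 = 40.103 g per mole.
40.103/459.833 = 0.0872 → 8.72%.

8.72 mass %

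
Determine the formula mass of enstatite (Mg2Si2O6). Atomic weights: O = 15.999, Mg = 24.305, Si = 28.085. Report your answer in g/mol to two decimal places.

200.77 g/mol

M = 2*24.305 + 2*28.085 + 6*15.999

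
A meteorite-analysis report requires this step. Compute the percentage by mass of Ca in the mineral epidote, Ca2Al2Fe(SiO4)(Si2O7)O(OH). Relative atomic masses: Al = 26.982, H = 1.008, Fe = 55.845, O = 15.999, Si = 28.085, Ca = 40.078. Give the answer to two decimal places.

M(Ca2Al2Fe(SiO4)(Si2O7)O(OH)) = 483.215 g/mol.
Ca contributes 2 × 40.078 = 80.156 g per mole.
80.156/483.215 = 0.1659 → 16.59%.

16.59 mass %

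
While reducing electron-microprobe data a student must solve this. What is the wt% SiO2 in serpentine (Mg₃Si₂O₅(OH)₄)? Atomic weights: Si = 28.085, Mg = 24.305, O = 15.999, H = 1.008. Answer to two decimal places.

Molar mass of Mg₃Si₂O₅(OH)₄ = 3×24.305 + 2×28.085 + 9×15.999 + 4×1.008 = 277.108 g/mol.
Each formula unit contains 2 Si, equivalent to 2/1 = 2.0000 mol SiO2.
M(SiO2) = 1×28.085 + 2×15.999 = 60.083 g/mol.
Mass of SiO2 per formula unit = 2.0000 × 60.083 = 120.166 g.
SiO2 wt% = 120.166 / 277.108 × 100 = 43.36%.

43.36 wt%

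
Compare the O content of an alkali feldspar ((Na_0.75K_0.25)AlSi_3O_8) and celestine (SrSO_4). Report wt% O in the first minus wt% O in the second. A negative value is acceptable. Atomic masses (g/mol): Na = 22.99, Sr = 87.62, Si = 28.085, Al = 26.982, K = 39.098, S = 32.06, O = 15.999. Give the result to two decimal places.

13.23 percentage points

M((Na_0.75K_0.25)AlSi_3O_8) = 266.246 g/mol, so wt% O = 127.992/266.246 × 100 = 48.07%.
M(SrSO_4) = 183.676 g/mol, so wt% O = 63.996/183.676 × 100 = 34.84%.
48.07 − 34.84 = 13.23 pp.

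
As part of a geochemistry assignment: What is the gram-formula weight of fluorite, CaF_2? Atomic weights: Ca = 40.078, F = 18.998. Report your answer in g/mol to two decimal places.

M = 1×40.078 + 2×18.998

78.07 g/mol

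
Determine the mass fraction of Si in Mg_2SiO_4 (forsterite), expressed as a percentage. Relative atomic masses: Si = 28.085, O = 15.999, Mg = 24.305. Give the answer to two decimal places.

Formula mass = 2×24.305 + 1×28.085 + 4×15.999 = 140.691 g/mol, of which 28.085 g is Si.
So Si makes up 28.085/140.691 = 0.1996 of the mass, i.e. 19.96%.

19.96 mass %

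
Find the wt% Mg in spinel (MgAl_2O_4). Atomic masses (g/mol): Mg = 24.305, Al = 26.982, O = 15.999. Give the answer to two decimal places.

M(MgAl_2O_4) = 142.265 g/mol.
Mg contributes 1 × 24.305 = 24.305 g per mole.
24.305/142.265 = 0.1708 → 17.08%.

17.08 mass %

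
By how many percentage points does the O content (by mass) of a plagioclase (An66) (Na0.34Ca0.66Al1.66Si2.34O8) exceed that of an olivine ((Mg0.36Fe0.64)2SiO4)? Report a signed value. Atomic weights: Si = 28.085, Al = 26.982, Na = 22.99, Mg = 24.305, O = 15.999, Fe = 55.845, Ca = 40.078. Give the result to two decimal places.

11.58 percentage points

M(Na0.34Ca0.66Al1.66Si2.34O8) = 272.769 g/mol, so wt% O = 127.992/272.769 × 100 = 46.92%.
M((Mg0.36Fe0.64)2SiO4) = 181.062 g/mol, so wt% O = 63.996/181.062 × 100 = 35.34%.
46.92 − 35.34 = 11.58 pp.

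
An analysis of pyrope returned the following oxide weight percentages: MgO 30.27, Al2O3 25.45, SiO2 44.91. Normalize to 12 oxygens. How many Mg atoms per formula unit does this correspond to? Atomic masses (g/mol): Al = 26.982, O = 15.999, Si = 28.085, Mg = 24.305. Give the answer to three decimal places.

3.009 Mg apfu

MgO (M=40.304): mol = 0.75104; Mg = 0.75104, O = 0.75104.
Al2O3 (M=101.961): mol = 0.24961; Al = 0.49922, O = 0.74883.
SiO2 (M=60.083): mol = 0.74747; Si = 0.74747, O = 1.49494.
ΣO = 2.99481; factor = 12/ΣO = 4.00693.
Mg apfu = 0.75104 × 4.00693 = 3.009.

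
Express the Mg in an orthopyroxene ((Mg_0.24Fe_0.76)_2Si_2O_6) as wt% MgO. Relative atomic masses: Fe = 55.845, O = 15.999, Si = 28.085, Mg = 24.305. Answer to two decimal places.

7.78 wt%

M((Mg_0.24Fe_0.76)_2Si_2O_6) = 248.715 g/mol; M(MgO) = 40.304 g/mol.
Moles MgO per formula unit = 0.48 Mg ÷ 1 = 0.4800.
MgO fraction = (0.4800 × 40.304) / 248.715 = 19.346/248.715 = 0.0778.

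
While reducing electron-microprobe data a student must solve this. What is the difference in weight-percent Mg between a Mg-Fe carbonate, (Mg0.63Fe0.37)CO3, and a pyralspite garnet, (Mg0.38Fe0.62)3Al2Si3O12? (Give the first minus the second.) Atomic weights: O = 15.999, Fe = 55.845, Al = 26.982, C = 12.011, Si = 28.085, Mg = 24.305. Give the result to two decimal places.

First mineral: 15.312 g Mg in 95.983 g formula = 15.95 wt% Mg.
Second mineral: 27.708 g Mg in 461.786 g formula = 6.00 wt% Mg.
15.95% − 6.00% gives a difference of 9.95 percentage points.

9.95 percentage points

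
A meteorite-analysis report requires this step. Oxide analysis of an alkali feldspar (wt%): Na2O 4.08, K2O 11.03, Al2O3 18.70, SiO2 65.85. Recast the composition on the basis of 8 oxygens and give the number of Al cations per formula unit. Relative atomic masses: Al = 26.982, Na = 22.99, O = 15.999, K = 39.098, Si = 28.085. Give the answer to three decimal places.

1.003 Al apfu

4.08 wt% Na2O ÷ 61.979 g/mol = 0.06583 mol, giving 0.13166 Na and 0.06583 O.
11.03 wt% K2O ÷ 94.195 g/mol = 0.11710 mol, giving 0.23420 K and 0.11710 O.
18.70 wt% Al2O3 ÷ 101.961 g/mol = 0.18340 mol, giving 0.36680 Al and 0.55020 O.
65.85 wt% SiO2 ÷ 60.083 g/mol = 1.09598 mol, giving 1.09598 Si and 2.19196 O.
Oxygen sums to 2.92509; scaling by 8/2.92509 = 2.73496 puts the formula on 8 O.
Al: 0.36680 × 2.73496 = 1.003 atoms per formula unit.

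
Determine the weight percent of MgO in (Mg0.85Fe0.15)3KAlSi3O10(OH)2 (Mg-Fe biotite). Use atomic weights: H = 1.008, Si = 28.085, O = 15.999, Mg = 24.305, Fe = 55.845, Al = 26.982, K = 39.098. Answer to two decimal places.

Molar mass of (Mg0.85Fe0.15)3KAlSi3O10(OH)2 = 2.55·24.305 + 0.45·55.845 + 1·39.098 + 1·26.982 + 3·28.085 + 12·15.999 + 2·1.008 = 431.447 g/mol.
Each formula unit contains 2.55 Mg, equivalent to 2.55/1 = 2.5500 mol MgO.
M(MgO) = 1×24.305 + 1×15.999 = 40.304 g/mol.
Mass of MgO per formula unit = 2.5500 × 40.304 = 102.775 g.
MgO wt% = 102.775 / 431.447 × 100 = 23.82%.

23.82 wt%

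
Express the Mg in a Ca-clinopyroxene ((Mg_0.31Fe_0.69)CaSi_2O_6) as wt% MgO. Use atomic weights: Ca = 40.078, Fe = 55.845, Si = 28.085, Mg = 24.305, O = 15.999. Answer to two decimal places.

M((Mg_0.31Fe_0.69)CaSi_2O_6) = 238.310 g/mol; M(MgO) = 40.304 g/mol.
Moles MgO per formula unit = 0.31 Mg ÷ 1 = 0.3100.
MgO fraction = (0.3100 × 40.304) / 238.310 = 12.494/238.310 = 0.0524.

5.24 wt%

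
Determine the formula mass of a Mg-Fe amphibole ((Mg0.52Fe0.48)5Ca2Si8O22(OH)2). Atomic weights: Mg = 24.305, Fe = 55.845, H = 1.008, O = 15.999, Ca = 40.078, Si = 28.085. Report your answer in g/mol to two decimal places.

888.05 g/mol

The formula mass is the sum 2.60*24.305 + 2.40*55.845 + 2*40.078 + 8*28.085 + 24*15.999 + 2*1.008.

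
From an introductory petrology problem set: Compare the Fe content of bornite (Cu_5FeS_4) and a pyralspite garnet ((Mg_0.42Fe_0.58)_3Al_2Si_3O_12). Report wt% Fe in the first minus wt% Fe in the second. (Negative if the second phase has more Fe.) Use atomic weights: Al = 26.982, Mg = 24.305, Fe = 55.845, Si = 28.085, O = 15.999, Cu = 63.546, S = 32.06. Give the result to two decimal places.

Fe in Cu_5FeS_4: molar mass 501.815 g/mol; 1×55.845 = 55.845 g → 11.13 wt%.
Fe in (Mg_0.42Fe_0.58)_3Al_2Si_3O_12: molar mass 458.002 g/mol; 1.74×55.845 = 97.170 g → 21.22 wt%.
Difference = 11.13 − 21.22 = -10.09 percentage points.

-10.09 percentage points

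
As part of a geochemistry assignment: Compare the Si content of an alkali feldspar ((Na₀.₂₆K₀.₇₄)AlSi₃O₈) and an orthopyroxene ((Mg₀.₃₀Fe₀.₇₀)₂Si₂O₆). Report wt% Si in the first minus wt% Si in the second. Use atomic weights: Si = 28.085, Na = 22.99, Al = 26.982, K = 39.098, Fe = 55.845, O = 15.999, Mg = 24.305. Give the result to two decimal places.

Si in (Na₀.₂₆K₀.₇₄)AlSi₃O₈: molar mass 274.139 g/mol; 3×28.085 = 84.255 g → 30.73 wt%.
Si in (Mg₀.₃₀Fe₀.₇₀)₂Si₂O₆: molar mass 244.930 g/mol; 2×28.085 = 56.170 g → 22.93 wt%.
Difference = 30.73 − 22.93 = 7.80 percentage points.

7.80 percentage points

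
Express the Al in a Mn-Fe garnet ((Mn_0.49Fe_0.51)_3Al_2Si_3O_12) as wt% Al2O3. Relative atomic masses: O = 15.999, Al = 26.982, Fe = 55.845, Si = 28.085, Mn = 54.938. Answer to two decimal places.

M((Mn_0.49Fe_0.51)_3Al_2Si_3O_12) = 496.409 g/mol; M(Al2O3) = 101.961 g/mol.
Moles Al2O3 per formula unit = 2 Al ÷ 2 = 1.0000.
Al2O3 fraction = (1.0000 × 101.961) / 496.409 = 101.961/496.409 = 0.2054.

20.54 wt%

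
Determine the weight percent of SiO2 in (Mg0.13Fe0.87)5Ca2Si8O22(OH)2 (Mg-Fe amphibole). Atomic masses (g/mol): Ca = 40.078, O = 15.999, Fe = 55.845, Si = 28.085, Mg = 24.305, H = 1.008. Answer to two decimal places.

Formula mass = 949.552 g/mol.
8 Si → 8.0000 mol SiO2 per formula unit; M(SiO2) = 60.083, so SiO2 mass = 480.664 g.
480.664/949.552 × 100 = 50.62 wt%.

50.62 wt%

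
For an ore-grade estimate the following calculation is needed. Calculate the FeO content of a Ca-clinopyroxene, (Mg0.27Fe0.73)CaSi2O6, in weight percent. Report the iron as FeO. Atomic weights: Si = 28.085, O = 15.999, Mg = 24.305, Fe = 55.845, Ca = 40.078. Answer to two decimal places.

Formula mass = 239.571 g/mol.
0.73 Fe → 0.7300 mol FeO per formula unit; M(FeO) = 71.844, so FeO mass = 52.446 g.
52.446/239.571 × 100 = 21.89 wt%.

21.89 wt%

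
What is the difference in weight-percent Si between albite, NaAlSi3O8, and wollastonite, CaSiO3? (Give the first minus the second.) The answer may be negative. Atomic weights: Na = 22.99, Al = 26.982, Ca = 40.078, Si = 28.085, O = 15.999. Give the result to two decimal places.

7.95 percentage points

M(NaAlSi3O8) = 262.219 g/mol, so wt% Si = 84.255/262.219 × 100 = 32.13%.
M(CaSiO3) = 116.160 g/mol, so wt% Si = 28.085/116.160 × 100 = 24.18%.
32.13 − 24.18 = 7.95 pp.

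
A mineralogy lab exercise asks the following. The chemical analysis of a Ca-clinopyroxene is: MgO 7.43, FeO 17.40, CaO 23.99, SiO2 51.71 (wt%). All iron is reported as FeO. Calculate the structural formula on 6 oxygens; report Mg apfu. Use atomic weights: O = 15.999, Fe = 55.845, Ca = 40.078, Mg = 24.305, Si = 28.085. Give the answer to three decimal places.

0.429 Mg apfu

MgO: 7.43/40.304 = 0.18435 mol → 0.18435 mol Mg, 0.18435 mol O.
FeO: 17.40/71.844 = 0.24219 mol → 0.24219 mol Fe, 0.24219 mol O.
CaO: 23.99/56.077 = 0.42780 mol → 0.42780 mol Ca, 0.42780 mol O.
SiO2: 51.71/60.083 = 0.86064 mol → 0.86064 mol Si, 1.72128 mol O.
Total oxygen = 2.57562 mol. Normalization factor = 6/2.57562 = 2.32954.
Mg per 6 O = 0.18435 × 2.32954 = 0.429.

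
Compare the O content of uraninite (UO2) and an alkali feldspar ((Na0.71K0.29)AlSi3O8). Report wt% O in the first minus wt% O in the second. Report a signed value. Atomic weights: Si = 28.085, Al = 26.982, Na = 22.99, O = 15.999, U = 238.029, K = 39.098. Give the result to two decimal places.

First mineral: 31.998 g O in 270.027 g formula = 11.85 wt% O.
Second mineral: 127.992 g O in 266.890 g formula = 47.96 wt% O.
11.85% − 47.96% gives a difference of -36.11 percentage points.

-36.11 percentage points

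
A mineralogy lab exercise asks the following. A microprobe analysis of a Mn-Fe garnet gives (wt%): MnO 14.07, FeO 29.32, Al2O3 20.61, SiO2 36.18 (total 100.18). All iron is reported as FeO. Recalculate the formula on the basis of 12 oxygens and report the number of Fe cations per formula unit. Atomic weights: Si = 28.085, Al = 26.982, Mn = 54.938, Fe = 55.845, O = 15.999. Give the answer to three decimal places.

14.07 wt% MnO ÷ 70.937 g/mol = 0.19835 mol, giving 0.19835 Mn and 0.19835 O.
29.32 wt% FeO ÷ 71.844 g/mol = 0.40811 mol, giving 0.40811 Fe and 0.40811 O.
20.61 wt% Al2O3 ÷ 101.961 g/mol = 0.20214 mol, giving 0.40428 Al and 0.60642 O.
36.18 wt% SiO2 ÷ 60.083 g/mol = 0.60217 mol, giving 0.60217 Si and 1.20434 O.
Oxygen sums to 2.41722; scaling by 12/2.41722 = 4.96438 puts the formula on 12 O.
Fe: 0.40811 × 4.96438 = 2.026 atoms per formula unit.

2.026 Fe apfu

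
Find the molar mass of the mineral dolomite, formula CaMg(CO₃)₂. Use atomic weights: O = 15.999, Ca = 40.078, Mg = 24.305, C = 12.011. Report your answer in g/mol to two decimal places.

184.40 g/mol

Ca: 1 × 40.078 = 40.0780
Mg: 1 × 24.305 = 24.3050
C: 2 × 12.011 = 24.0220
O: 6 × 15.999 = 95.9940
Summing the contributions gives the formula mass.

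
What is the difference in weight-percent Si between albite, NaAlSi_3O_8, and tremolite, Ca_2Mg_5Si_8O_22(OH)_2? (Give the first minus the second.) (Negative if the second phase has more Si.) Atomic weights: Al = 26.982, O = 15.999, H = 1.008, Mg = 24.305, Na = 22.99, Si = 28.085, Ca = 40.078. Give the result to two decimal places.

4.47 percentage points

First mineral: 84.255 g Si in 262.219 g formula = 32.13 wt% Si.
Second mineral: 224.680 g Si in 812.353 g formula = 27.66 wt% Si.
32.13% − 27.66% gives a difference of 4.47 percentage points.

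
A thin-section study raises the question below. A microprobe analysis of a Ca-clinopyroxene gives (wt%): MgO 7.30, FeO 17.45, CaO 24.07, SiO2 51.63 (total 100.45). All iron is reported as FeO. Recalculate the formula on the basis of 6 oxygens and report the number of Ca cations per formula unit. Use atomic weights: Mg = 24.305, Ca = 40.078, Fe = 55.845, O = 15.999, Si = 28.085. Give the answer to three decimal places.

1.001 Ca apfu

MgO (M=40.304): mol = 0.18112; Mg = 0.18112, O = 0.18112.
FeO (M=71.844): mol = 0.24289; Fe = 0.24289, O = 0.24289.
CaO (M=56.077): mol = 0.42923; Ca = 0.42923, O = 0.42923.
SiO2 (M=60.083): mol = 0.85931; Si = 0.85931, O = 1.71862.
ΣO = 2.57186; factor = 6/ΣO = 2.33294.
Ca apfu = 0.42923 × 2.33294 = 1.001.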